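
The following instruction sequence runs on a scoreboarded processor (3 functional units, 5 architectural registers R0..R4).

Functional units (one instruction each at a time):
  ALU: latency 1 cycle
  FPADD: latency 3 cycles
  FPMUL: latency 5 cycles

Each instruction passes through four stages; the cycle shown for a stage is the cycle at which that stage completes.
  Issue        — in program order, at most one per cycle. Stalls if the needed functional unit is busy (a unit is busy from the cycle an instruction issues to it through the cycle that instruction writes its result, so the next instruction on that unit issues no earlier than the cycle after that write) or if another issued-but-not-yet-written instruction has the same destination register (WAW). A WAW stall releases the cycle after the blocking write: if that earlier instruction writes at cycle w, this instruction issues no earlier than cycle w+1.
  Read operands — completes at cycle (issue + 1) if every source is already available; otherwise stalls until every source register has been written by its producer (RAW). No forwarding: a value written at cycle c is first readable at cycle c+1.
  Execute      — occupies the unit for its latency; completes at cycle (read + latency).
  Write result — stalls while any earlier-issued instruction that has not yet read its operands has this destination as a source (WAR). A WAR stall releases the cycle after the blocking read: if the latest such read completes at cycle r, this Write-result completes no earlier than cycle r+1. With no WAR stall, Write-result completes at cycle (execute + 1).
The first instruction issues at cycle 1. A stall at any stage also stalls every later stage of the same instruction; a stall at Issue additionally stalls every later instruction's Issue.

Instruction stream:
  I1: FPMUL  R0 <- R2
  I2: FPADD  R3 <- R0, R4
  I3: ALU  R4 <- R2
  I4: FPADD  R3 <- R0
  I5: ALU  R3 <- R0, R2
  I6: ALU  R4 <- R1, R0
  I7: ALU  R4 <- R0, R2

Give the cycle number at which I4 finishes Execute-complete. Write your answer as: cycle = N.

cycle = 18

t=1  I1 dispatched to FPMUL
t=2  I1 operands ready · I2 dispatched to FPADD
t=3  I3 dispatched to ALU
t=4  I3 operands ready
t=5  I3 complete
t=7  I1 complete
t=8  R0←I1
t=9  I2 operands ready
t=10  R4←I3
t=12  I2 complete
t=13  R3←I2
t=14  I4 dispatched to FPADD
t=15  I4 operands ready
t=18  I4 complete
t=19  R3←I4
t=20  I5 dispatched to ALU
t=21  I5 operands ready
t=22  I5 complete
t=23  R3←I5
t=24  I6 dispatched to ALU
t=25  I6 operands ready
t=26  I6 complete
t=27  R4←I6
t=28  I7 dispatched to ALU
t=29  I7 operands ready
t=30  I7 complete
t=31  R4←I7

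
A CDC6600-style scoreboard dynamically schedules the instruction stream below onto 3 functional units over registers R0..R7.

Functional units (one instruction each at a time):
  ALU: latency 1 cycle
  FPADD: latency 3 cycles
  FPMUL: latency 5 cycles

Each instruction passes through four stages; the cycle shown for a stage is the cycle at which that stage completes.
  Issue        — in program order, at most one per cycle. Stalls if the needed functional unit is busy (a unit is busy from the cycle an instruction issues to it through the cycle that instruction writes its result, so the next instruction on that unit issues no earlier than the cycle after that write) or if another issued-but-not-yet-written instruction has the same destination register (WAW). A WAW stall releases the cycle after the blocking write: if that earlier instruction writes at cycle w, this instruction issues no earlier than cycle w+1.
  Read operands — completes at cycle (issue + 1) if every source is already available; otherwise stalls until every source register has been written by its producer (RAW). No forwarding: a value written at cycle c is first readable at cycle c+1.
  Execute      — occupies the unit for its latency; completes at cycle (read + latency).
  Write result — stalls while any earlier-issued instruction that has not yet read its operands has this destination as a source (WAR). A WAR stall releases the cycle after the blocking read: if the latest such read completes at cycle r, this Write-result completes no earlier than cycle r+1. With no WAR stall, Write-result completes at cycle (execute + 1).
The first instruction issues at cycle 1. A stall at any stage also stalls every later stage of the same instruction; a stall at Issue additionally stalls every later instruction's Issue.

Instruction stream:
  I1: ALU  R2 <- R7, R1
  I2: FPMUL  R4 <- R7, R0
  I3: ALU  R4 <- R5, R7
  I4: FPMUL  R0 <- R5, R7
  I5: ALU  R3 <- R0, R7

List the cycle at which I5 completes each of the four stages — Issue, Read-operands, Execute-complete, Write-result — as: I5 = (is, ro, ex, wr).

I5 = (14, 19, 20, 21)

[1] I1→ALU
[2] I1 RO | I2→FPMUL
[3] I1 EX | I2 RO
[4] I1 WR R2
[8] I2 EX
[9] I2 WR R4
[10] I3→ALU
[11] I3 RO | I4→FPMUL
[12] I3 EX | I4 RO
[13] I3 WR R4
[14] I5→ALU
[17] I4 EX
[18] I4 WR R0
[19] I5 RO
[20] I5 EX
[21] I5 WR R3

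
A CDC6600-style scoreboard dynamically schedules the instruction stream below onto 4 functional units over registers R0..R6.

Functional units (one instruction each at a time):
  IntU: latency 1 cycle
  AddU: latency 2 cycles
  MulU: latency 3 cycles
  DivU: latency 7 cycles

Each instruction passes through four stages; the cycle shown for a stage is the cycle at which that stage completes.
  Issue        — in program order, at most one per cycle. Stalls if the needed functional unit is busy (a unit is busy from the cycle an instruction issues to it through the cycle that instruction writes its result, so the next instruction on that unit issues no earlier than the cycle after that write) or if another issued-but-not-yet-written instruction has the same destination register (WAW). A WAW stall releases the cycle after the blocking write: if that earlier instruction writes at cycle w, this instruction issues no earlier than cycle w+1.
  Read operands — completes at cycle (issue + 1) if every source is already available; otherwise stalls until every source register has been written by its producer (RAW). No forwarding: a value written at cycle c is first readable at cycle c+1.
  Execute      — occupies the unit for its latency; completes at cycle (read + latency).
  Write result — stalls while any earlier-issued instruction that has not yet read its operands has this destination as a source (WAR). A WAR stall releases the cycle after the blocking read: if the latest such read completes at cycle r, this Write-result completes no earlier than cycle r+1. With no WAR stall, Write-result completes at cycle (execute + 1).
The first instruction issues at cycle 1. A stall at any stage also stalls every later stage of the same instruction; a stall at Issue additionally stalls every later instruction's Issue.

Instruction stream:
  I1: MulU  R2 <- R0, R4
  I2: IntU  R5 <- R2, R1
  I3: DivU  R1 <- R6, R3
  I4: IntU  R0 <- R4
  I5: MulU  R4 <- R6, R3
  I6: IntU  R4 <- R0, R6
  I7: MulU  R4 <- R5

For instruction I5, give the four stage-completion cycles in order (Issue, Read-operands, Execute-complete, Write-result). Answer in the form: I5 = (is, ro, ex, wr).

I5 = (11, 12, 15, 16)

  I1 | 1 | 2 | 5 | 6
  I2 | 2 | 7 | 8 | 9   RAW R2: wait I1 write@6
  I3 | 3 | 4 | 11 | 12
  I4 | 10 | 11 | 12 | 13   struct: IntU busy until I2 writes@9
  I5 | 11 | 12 | 15 | 16
  I6 | 17 | 18 | 19 | 20   WAW R4: wait I5 write@16
  I7 | 21 | 22 | 25 | 26   WAW R4: wait I6 write@20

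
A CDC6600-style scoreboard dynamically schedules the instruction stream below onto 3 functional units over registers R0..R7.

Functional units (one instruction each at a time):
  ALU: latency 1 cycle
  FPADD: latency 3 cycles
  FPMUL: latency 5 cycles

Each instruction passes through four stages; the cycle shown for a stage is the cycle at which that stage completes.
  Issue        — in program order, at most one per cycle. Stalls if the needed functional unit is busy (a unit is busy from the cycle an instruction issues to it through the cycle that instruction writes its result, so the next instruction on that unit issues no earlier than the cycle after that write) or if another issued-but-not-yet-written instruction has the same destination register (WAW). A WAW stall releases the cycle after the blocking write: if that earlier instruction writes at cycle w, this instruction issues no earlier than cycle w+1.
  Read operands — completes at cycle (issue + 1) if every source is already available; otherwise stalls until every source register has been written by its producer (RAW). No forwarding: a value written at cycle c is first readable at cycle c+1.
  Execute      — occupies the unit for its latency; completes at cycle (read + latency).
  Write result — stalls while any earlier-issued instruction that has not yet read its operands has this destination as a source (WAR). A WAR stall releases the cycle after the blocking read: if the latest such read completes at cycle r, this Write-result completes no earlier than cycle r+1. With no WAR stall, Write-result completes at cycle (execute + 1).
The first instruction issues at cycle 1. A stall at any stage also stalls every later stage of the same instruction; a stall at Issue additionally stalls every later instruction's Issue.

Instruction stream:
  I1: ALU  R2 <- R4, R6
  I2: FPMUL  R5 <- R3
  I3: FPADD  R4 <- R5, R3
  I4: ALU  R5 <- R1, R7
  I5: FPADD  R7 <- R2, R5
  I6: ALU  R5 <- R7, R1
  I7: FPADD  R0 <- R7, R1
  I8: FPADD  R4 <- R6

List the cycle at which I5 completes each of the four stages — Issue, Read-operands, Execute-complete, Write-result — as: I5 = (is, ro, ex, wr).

I5 = (15, 16, 19, 20)

[I1] 1/2/3/4
[I2] 2/3/8/9
[I3] 3/10/13/14  (RAW R5: wait I2 write@9)
[I4] 10/11/12/13  (WAW R5: wait I2 write@9)
[I5] 15/16/19/20  (struct: FPADD busy until I3 writes@14)
[I6] 16/21/22/23  (RAW R7: wait I5 write@20)
[I7] 21/22/25/26  (struct: FPADD busy until I5 writes@20)
[I8] 27/28/31/32  (struct: FPADD busy until I7 writes@26)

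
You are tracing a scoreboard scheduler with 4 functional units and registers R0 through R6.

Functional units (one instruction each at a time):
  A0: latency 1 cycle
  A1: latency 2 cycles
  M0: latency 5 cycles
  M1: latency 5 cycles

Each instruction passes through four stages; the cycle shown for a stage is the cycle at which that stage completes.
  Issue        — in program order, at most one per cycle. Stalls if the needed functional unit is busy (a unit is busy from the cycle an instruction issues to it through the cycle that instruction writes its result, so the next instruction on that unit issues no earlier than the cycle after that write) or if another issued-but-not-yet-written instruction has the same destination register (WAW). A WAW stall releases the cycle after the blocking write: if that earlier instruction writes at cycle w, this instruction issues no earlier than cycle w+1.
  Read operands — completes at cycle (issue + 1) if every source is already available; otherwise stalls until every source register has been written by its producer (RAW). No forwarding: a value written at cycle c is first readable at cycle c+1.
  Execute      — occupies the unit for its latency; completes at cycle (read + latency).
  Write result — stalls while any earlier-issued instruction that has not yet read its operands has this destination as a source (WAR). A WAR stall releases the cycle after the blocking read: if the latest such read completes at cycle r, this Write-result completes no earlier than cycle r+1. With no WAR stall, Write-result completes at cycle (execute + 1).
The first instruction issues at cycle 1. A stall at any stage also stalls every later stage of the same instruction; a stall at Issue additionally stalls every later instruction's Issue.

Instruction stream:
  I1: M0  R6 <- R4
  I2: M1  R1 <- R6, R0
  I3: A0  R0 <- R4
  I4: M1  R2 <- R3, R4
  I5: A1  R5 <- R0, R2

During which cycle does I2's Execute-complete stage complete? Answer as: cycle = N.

  I1 | 1 | 2 | 7 | 8
  I2 | 2 | 9 | 14 | 15   RAW R6: wait I1 write@8
  I3 | 3 | 4 | 5 | 10   WAR R0: wait I2 read@9
  I4 | 16 | 17 | 22 | 23   struct: M1 busy until I2 writes@15
  I5 | 17 | 24 | 26 | 27   RAW R2: wait I4 write@23

cycle = 14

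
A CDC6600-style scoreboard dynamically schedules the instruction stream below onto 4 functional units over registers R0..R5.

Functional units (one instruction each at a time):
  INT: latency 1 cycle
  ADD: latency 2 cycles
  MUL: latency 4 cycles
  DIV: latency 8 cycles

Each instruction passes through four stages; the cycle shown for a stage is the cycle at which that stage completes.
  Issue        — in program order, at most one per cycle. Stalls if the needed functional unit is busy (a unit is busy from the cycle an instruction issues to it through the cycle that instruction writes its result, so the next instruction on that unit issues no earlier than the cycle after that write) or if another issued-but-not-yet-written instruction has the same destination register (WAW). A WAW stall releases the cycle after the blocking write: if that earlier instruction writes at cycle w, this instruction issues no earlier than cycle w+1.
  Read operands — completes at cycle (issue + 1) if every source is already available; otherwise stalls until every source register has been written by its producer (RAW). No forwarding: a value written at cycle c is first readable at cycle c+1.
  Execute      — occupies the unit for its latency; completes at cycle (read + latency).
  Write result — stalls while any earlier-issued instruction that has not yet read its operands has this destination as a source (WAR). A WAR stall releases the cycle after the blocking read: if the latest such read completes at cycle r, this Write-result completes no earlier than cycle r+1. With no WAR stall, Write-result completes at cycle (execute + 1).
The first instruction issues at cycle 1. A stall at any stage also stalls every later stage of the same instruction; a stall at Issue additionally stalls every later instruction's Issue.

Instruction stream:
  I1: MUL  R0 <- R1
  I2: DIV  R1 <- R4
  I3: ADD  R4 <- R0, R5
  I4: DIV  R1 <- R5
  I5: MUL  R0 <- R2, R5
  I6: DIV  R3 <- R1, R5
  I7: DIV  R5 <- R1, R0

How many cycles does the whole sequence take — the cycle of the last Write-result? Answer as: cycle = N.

c1: I1 issues→MUL
c2: I1 reads; I2 issues→DIV
c3: I2 reads; I3 issues→ADD
c6: I1 exec-done
c7: I1 writes R0
c8: I3 reads
c10: I3 exec-done
c11: I2 exec-done; I3 writes R4
c12: I2 writes R1
c13: I4 issues→DIV
c14: I4 reads; I5 issues→MUL
c15: I5 reads
c19: I5 exec-done
c20: I5 writes R0
c22: I4 exec-done
c23: I4 writes R1
c24: I6 issues→DIV
c25: I6 reads
c33: I6 exec-done
c34: I6 writes R3
c35: I7 issues→DIV
c36: I7 reads
c44: I7 exec-done
c45: I7 writes R5

cycle = 45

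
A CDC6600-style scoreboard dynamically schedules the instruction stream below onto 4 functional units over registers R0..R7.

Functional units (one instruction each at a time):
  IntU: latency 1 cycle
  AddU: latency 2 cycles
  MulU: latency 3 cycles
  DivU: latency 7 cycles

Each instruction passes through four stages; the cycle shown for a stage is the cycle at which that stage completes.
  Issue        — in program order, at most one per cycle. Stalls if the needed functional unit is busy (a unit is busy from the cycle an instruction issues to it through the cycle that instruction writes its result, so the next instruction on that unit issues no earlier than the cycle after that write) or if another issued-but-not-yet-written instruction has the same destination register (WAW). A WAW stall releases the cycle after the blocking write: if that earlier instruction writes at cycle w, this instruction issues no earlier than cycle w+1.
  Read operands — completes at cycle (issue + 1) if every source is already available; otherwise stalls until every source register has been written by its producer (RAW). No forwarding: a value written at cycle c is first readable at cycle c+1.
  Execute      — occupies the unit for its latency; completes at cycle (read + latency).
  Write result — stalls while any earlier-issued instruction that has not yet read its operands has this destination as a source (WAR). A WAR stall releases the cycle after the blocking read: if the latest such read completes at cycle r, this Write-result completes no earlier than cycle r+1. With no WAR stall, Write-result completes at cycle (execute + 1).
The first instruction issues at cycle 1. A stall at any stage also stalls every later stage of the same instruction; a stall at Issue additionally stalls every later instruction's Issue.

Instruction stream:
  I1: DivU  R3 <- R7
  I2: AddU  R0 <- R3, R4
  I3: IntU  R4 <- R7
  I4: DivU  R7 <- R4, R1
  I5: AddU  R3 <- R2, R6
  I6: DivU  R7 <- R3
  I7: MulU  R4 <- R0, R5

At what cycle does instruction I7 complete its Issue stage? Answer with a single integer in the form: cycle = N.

I1 -> (1, 2, 9, 10)
I2 -> (2, 11, 13, 14)  // RAW R3: wait I1 write@10
I3 -> (3, 4, 5, 12)  // WAR R4: wait I2 read@11
I4 -> (11, 13, 20, 21)  // struct: DivU busy until I1 writes@10, RAW R4: wait I3 write@12
I5 -> (15, 16, 18, 19)  // struct: AddU busy until I2 writes@14
I6 -> (22, 23, 30, 31)  // struct: DivU busy until I4 writes@21
I7 -> (23, 24, 27, 28)

cycle = 23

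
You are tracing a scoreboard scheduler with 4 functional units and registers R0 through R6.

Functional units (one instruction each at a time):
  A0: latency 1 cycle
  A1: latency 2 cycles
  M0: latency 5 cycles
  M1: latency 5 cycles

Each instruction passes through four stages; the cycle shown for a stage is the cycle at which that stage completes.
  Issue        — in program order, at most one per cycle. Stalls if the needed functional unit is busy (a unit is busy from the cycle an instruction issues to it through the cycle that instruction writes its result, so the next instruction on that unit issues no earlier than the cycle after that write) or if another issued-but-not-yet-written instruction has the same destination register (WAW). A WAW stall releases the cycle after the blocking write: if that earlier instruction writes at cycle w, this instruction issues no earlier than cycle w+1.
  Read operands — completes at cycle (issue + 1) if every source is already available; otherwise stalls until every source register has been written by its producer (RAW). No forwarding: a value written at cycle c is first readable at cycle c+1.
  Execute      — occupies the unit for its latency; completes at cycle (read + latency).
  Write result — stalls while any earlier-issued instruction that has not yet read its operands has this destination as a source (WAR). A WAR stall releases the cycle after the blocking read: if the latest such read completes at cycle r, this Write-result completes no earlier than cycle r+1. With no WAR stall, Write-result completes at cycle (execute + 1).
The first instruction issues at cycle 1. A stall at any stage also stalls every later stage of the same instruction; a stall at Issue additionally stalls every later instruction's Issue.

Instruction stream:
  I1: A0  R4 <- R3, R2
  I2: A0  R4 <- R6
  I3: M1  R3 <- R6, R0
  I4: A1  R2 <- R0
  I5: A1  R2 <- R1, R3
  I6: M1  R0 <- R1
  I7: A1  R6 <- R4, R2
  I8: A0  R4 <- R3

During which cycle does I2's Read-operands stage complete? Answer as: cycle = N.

I1 -> (1, 2, 3, 4)
I2 -> (5, 6, 7, 8)  // struct: A0 busy until I1 writes@4
I3 -> (6, 7, 12, 13)
I4 -> (7, 8, 10, 11)
I5 -> (12, 14, 16, 17)  // struct: A1 busy until I4 writes@11, RAW R3: wait I3 write@13
I6 -> (14, 15, 20, 21)  // struct: M1 busy until I3 writes@13
I7 -> (18, 19, 21, 22)  // struct: A1 busy until I5 writes@17
I8 -> (19, 20, 21, 22)

cycle = 6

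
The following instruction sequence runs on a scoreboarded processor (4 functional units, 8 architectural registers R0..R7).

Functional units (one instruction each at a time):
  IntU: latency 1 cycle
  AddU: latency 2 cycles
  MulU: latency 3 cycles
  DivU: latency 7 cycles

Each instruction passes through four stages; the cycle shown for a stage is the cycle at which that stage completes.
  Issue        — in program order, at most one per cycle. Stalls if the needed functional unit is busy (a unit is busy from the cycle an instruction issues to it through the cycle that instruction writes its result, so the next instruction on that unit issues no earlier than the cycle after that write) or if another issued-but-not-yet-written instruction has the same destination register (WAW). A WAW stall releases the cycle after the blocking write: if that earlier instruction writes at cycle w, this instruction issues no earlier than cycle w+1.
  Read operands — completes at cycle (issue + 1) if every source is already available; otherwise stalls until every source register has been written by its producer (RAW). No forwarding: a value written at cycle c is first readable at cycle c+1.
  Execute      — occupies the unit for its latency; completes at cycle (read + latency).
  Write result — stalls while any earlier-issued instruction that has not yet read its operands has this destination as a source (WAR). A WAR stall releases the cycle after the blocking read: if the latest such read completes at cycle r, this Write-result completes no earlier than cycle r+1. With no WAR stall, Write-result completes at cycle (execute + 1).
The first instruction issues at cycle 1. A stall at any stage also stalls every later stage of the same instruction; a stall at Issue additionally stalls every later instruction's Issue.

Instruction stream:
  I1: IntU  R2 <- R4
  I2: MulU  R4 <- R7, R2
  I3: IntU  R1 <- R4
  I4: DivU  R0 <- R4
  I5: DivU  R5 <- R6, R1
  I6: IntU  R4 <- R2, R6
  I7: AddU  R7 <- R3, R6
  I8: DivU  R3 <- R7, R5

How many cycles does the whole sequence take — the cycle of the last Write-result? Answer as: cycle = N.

cycle = 38

cycle 1: I1 issues→IntU
cycle 2: I1 reads, I2 issues→MulU
cycle 3: I1 exec-done
cycle 4: I1 writes R2
cycle 5: I2 reads, I3 issues→IntU
cycle 6: I4 issues→DivU
cycle 8: I2 exec-done
cycle 9: I2 writes R4
cycle 10: I3 reads, I4 reads
cycle 11: I3 exec-done
cycle 12: I3 writes R1
cycle 17: I4 exec-done
cycle 18: I4 writes R0
cycle 19: I5 issues→DivU
cycle 20: I5 reads, I6 issues→IntU
cycle 21: I6 reads, I7 issues→AddU
cycle 22: I6 exec-done, I7 reads
cycle 23: I6 writes R4
cycle 24: I7 exec-done
cycle 25: I7 writes R7
cycle 27: I5 exec-done
cycle 28: I5 writes R5
cycle 29: I8 issues→DivU
cycle 30: I8 reads
cycle 37: I8 exec-done
cycle 38: I8 writes R3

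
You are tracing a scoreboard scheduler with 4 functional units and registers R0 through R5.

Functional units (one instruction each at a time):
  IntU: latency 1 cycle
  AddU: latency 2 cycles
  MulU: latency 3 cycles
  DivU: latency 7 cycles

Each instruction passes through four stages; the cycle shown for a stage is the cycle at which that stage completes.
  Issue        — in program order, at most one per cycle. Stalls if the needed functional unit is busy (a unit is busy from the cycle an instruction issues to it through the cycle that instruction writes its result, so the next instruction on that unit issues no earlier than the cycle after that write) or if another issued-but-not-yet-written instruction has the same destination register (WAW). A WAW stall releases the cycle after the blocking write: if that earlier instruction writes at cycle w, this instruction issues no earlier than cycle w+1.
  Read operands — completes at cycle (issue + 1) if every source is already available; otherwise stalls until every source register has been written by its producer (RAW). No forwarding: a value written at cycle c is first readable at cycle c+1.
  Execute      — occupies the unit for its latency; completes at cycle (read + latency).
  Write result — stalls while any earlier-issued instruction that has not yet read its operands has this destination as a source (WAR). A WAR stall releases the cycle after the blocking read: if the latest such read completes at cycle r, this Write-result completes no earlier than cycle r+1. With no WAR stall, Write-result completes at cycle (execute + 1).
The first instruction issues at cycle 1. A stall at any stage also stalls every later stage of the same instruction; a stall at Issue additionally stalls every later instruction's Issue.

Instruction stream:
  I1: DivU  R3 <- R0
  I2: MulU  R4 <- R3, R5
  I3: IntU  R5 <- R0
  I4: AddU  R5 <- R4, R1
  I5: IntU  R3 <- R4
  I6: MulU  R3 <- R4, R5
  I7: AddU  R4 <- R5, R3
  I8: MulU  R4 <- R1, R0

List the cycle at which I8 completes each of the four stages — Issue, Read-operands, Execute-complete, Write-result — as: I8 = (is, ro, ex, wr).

I8 = (29, 30, 33, 34)

[1] I1 dispatched to DivU
[2] I1 operands ready, I2 dispatched to MulU
[3] I3 dispatched to IntU
[4] I3 operands ready
[5] I3 complete
[9] I1 complete
[10] R3←I1
[11] I2 operands ready
[12] R5←I3
[13] I4 dispatched to AddU
[14] I2 complete, I5 dispatched to IntU
[15] R4←I2
[16] I4 operands ready, I5 operands ready
[17] I5 complete
[18] I4 complete, R3←I5
[19] R5←I4, I6 dispatched to MulU
[20] I6 operands ready, I7 dispatched to AddU
[23] I6 complete
[24] R3←I6
[25] I7 operands ready
[27] I7 complete
[28] R4←I7
[29] I8 dispatched to MulU
[30] I8 operands ready
[33] I8 complete
[34] R4←I8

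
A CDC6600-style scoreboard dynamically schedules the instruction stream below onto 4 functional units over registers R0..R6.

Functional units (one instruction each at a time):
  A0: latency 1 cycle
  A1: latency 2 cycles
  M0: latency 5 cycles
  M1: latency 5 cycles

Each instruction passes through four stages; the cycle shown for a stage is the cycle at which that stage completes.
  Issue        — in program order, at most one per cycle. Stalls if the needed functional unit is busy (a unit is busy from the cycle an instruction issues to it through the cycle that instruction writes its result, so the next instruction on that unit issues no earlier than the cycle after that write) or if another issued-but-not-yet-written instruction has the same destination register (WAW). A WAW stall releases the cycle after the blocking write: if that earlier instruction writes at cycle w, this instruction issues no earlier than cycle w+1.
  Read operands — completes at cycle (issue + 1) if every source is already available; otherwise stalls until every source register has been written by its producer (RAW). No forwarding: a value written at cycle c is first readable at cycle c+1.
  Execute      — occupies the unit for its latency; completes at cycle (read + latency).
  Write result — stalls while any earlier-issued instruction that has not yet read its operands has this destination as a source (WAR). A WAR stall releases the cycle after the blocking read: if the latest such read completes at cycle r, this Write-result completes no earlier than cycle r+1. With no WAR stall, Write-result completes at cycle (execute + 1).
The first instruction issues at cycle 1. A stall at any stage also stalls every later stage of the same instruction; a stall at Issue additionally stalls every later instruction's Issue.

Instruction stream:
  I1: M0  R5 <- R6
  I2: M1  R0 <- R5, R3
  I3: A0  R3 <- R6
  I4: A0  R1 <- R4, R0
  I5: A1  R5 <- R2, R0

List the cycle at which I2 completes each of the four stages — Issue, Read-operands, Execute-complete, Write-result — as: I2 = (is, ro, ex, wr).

1) issue 1, read 2, done 7, write 8
2) issue 2, read 9, done 14, write 15  <RAW R5: wait I1 write@8>
3) issue 3, read 4, done 5, write 10  <WAR R3: wait I2 read@9>
4) issue 11, read 16, done 17, write 18  <struct: A0 busy until I3 writes@10 / RAW R0: wait I2 write@15>
5) issue 12, read 16, done 18, write 19  <RAW R0: wait I2 write@15>

I2 = (2, 9, 14, 15)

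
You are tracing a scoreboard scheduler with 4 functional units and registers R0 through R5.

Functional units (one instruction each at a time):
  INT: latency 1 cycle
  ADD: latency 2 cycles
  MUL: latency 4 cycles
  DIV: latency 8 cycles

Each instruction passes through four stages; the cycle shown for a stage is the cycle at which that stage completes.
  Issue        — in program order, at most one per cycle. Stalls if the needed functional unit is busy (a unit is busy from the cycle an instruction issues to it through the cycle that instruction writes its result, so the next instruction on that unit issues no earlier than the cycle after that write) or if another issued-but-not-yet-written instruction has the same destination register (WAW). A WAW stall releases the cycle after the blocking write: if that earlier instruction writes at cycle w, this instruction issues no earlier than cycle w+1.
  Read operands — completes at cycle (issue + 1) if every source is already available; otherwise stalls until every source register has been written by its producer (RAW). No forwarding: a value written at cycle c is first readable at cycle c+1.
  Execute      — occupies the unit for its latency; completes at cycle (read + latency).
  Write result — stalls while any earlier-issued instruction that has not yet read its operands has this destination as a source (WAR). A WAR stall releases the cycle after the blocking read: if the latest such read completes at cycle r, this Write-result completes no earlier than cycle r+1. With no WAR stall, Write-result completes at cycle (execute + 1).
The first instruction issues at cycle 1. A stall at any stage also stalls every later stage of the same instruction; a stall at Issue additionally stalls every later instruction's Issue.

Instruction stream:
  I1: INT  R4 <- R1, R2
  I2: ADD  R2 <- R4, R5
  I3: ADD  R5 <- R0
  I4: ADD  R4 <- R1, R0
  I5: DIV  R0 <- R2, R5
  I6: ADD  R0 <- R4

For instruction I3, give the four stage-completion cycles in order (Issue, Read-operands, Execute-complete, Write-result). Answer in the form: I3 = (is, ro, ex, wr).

I3 = (9, 10, 12, 13)

[I1] 1/2/3/4
[I2] 2/5/7/8  (RAW R4: wait I1 write@4)
[I3] 9/10/12/13  (struct: ADD busy until I2 writes@8)
[I4] 14/15/17/18  (struct: ADD busy until I3 writes@13)
[I5] 15/16/24/25
[I6] 26/27/29/30  (WAW R0: wait I5 write@25)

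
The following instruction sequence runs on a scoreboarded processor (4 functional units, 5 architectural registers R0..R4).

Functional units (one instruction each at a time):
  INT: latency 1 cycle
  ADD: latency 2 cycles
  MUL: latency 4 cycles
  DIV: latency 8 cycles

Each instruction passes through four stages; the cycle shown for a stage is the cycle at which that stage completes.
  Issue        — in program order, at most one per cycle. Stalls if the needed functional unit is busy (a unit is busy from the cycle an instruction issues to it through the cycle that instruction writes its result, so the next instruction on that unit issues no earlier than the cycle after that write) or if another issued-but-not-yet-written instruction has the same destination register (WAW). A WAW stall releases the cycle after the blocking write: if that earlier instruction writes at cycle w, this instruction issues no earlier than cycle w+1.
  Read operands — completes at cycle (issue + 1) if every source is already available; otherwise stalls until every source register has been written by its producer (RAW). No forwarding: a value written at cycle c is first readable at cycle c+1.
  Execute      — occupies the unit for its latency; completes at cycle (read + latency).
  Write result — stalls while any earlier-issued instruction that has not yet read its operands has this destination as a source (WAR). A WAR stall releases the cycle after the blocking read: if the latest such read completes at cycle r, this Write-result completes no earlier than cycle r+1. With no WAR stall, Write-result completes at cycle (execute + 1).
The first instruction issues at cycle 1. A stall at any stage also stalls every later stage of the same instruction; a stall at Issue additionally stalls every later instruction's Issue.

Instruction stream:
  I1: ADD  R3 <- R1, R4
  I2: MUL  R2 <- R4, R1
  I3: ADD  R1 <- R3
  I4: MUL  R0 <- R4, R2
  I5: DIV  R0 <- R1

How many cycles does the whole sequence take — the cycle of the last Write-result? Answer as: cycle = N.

cycle = 26

cycle 1: I1→ADD
cycle 2: I1 RO · I2→MUL
cycle 3: I2 RO
cycle 4: I1 EX
cycle 5: I1 WR R3
cycle 6: I3→ADD
cycle 7: I2 EX · I3 RO
cycle 8: I2 WR R2
cycle 9: I3 EX · I4→MUL
cycle 10: I3 WR R1 · I4 RO
cycle 14: I4 EX
cycle 15: I4 WR R0
cycle 16: I5→DIV
cycle 17: I5 RO
cycle 25: I5 EX
cycle 26: I5 WR R0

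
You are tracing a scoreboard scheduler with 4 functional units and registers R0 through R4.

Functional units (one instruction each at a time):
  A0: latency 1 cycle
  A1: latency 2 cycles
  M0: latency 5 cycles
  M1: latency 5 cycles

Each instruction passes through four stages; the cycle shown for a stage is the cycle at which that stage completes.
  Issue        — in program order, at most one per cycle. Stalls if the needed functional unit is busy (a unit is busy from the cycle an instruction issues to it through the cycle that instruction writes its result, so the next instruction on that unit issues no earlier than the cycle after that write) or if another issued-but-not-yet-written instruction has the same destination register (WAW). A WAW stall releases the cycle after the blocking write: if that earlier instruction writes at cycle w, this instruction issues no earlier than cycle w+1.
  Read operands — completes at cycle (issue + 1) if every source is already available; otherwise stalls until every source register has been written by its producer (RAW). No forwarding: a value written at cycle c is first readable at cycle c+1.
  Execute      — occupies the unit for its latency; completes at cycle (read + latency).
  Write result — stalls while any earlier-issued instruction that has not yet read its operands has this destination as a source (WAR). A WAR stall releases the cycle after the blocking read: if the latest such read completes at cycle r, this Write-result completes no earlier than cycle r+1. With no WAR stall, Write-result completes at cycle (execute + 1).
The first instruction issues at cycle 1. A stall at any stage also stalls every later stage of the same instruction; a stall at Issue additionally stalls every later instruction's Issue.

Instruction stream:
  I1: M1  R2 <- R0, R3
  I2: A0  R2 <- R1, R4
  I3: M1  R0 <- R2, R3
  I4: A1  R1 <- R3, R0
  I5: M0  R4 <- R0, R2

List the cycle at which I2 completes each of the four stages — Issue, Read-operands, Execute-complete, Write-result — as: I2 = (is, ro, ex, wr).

I2 = (9, 10, 11, 12)

[1] I1 dispatched to M1
[2] I1 operands ready
[7] I1 complete
[8] R2←I1
[9] I2 dispatched to A0
[10] I2 operands ready | I3 dispatched to M1
[11] I2 complete | I4 dispatched to A1
[12] R2←I2 | I5 dispatched to M0
[13] I3 operands ready
[18] I3 complete
[19] R0←I3
[20] I4 operands ready | I5 operands ready
[22] I4 complete
[23] R1←I4
[25] I5 complete
[26] R4←I5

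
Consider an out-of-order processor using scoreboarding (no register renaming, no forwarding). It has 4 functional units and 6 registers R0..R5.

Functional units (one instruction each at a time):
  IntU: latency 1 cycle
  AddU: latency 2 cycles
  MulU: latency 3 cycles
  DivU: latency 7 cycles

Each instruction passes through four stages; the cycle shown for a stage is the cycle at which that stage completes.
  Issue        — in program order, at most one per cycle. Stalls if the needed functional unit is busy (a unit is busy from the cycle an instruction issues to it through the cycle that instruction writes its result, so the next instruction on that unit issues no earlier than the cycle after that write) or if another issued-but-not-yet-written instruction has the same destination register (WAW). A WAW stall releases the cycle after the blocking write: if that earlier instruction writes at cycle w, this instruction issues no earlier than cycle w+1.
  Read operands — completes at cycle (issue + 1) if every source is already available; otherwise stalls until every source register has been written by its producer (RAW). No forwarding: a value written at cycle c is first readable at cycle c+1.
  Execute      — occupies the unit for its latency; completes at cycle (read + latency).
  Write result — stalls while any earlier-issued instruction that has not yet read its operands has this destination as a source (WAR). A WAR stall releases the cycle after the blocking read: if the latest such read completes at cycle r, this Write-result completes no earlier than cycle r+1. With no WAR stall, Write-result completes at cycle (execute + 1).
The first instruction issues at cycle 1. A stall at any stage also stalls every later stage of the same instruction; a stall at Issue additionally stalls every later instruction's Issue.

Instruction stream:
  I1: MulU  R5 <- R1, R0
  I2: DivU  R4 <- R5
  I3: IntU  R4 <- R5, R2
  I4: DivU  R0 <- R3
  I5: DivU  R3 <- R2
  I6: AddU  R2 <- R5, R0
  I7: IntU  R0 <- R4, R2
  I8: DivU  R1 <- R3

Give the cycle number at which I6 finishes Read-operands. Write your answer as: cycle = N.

I1 -> (1, 2, 5, 6)
I2 -> (2, 7, 14, 15)  // RAW R5: wait I1 write@6
I3 -> (16, 17, 18, 19)  // WAW R4: wait I2 write@15
I4 -> (17, 18, 25, 26)
I5 -> (27, 28, 35, 36)  // struct: DivU busy until I4 writes@26
I6 -> (28, 29, 31, 32)
I7 -> (29, 33, 34, 35)  // RAW R2: wait I6 write@32
I8 -> (37, 38, 45, 46)  // struct: DivU busy until I5 writes@36

cycle = 29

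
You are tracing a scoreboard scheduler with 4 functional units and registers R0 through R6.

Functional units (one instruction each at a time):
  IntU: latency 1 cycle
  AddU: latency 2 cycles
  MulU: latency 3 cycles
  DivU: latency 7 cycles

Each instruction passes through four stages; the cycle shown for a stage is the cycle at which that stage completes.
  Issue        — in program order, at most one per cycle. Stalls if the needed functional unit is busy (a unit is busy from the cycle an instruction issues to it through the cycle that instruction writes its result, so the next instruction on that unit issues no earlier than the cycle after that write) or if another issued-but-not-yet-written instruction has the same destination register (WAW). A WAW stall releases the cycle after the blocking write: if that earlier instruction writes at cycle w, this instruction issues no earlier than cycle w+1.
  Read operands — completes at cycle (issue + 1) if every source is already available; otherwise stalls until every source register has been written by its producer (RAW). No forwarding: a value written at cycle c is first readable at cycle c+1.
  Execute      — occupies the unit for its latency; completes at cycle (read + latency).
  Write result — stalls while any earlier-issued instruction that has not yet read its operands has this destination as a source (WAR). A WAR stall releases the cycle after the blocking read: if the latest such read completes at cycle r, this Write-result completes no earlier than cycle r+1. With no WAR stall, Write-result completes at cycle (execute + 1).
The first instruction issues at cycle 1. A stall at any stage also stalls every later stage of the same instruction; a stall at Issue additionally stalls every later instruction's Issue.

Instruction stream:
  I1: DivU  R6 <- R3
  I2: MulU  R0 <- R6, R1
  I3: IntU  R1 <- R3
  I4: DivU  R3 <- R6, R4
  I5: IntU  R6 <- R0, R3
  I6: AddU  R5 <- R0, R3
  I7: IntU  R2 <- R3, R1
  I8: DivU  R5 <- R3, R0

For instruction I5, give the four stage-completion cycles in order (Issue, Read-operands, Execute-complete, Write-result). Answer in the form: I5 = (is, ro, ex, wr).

I1: IS=1 RO=2 EX=9 WR=10
I2: IS=2 RO=11 EX=14 WR=15  [RAW R6: wait I1 write@10]
I3: IS=3 RO=4 EX=5 WR=12  [WAR R1: wait I2 read@11]
I4: IS=11 RO=12 EX=19 WR=20  [struct: DivU busy until I1 writes@10]
I5: IS=13 RO=21 EX=22 WR=23  [struct: IntU busy until I3 writes@12; RAW R3: wait I4 write@20]
I6: IS=14 RO=21 EX=23 WR=24  [RAW R3: wait I4 write@20]
I7: IS=24 RO=25 EX=26 WR=27  [struct: IntU busy until I5 writes@23]
I8: IS=25 RO=26 EX=33 WR=34

I5 = (13, 21, 22, 23)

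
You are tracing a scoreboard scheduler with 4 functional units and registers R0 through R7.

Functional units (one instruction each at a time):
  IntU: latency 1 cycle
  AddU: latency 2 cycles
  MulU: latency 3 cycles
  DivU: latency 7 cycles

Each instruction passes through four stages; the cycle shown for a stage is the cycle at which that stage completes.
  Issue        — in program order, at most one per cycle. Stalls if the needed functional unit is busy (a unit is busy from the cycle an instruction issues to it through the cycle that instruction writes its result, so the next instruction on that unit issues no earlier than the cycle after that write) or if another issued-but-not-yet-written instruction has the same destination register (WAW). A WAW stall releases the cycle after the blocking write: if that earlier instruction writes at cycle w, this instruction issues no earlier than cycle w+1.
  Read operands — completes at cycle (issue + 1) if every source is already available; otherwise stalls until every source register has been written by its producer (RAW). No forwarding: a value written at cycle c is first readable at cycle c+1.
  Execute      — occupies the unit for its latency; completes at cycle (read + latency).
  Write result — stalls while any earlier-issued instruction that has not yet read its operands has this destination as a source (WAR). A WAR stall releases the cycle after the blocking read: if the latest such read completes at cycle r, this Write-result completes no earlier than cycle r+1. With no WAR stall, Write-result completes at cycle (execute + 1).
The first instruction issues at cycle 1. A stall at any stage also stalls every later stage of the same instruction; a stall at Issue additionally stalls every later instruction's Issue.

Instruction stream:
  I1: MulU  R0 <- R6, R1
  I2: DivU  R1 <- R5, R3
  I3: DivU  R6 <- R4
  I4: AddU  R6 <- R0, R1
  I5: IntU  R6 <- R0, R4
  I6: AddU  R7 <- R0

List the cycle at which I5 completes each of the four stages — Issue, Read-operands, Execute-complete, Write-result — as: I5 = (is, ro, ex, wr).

I5 = (27, 28, 29, 30)

cycle 1: issue I1 (MulU)
cycle 2: I1 read-ops · issue I2 (DivU)
cycle 3: I2 read-ops
cycle 5: I1 finished on MulU
cycle 6: I1→R0
cycle 10: I2 finished on DivU
cycle 11: I2→R1
cycle 12: issue I3 (DivU)
cycle 13: I3 read-ops
cycle 20: I3 finished on DivU
cycle 21: I3→R6
cycle 22: issue I4 (AddU)
cycle 23: I4 read-ops
cycle 25: I4 finished on AddU
cycle 26: I4→R6
cycle 27: issue I5 (IntU)
cycle 28: I5 read-ops · issue I6 (AddU)
cycle 29: I5 finished on IntU · I6 read-ops
cycle 30: I5→R6
cycle 31: I6 finished on AddU
cycle 32: I6→R7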